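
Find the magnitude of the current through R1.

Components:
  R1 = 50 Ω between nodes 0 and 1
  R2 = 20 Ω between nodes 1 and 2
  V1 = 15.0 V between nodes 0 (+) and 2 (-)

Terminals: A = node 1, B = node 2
Nodal analysis, taking node 2 as the 0 V reference.
Source V1 fixes V_0 = 15 V.
KCL at each unknown node (sum of currents leaving = 0; resistances in Ω):
  Node 1: (V_1 - 15)/50 + (V_1 - 0)/20 = 0
Collecting terms: 0.07 × V_1 = 0.3  =>  V_1 = 4.286 V
I_R1 = (V_0 - V_1)/R1 = (15 - 4.286)/50 = 0.2143 A
|I_R1| = 0.2143 A

Final answer: |I_R1| = 0.2143 A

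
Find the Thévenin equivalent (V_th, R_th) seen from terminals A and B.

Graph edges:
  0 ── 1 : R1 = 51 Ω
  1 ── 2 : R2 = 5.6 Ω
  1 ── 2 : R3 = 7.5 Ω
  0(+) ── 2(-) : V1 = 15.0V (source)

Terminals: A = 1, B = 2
Step 1 — V_th is the open-circuit voltage V_A - V_B (nothing connected across the terminals).
Nodal analysis, taking node 2 as the 0 V reference.
Source V1 fixes V_0 = 15 V.
KCL at each unknown node (sum of currents leaving = 0; resistances in Ω):
  Node 1: (V_1 - 15)/51 + (V_1 - 0)/5.6 + (V_1 - 0)/7.5 = 0
Collecting terms: 0.3315 × V_1 = 0.2941  =>  V_1 = 0.8872 V
V_th = V_1 - V_2 = 0.8872 - 0 = 0.8872 V
Step 2 — R_th: zero the source — replace V1 by a short circuit (node 2 merges into node 0) — and find the resistance seen between A (node 1) and B (node 0).
Reduce the network between node 1 (A) and node 0 (B) by series/parallel combination:
  Rp1 = R1 ‖ R2 ‖ R3 (parallel, all between nodes 0 and 1) = 1/(1/51 + 1/5.6 + 1/7.5) = 3.016 Ω
R_th = 3.016 Ω

Final answer: V_th = 0.8872 V, R_th = 3.016 Ω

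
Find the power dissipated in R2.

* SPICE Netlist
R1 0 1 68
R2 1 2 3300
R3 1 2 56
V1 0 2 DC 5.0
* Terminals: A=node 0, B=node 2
Nodal analysis, taking node 2 as the 0 V reference.
Source V1 fixes V_0 = 5 V.
KCL at each unknown node (sum of currents leaving = 0; resistances in Ω):
  Node 1: (V_1 - 5)/68 + (V_1 - 0)/3300 + (V_1 - 0)/56 = 0
Collecting terms: 0.03287 × V_1 = 0.07353  =>  V_1 = 2.237 V
I_R2 = (V_1 - V_2)/R2 = (2.237 - 0)/3300 = 0.000678 A
P_R2 = I_R2² × R2 = (0.000678)² × 3300 = 0.001517 W

Final answer: 0.001517 W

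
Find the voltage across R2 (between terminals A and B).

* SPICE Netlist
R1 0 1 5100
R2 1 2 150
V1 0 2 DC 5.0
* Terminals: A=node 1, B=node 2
R1 and R2 are in series across V1 (node 0 → node 1 → node 2), and the output A–B is taken across R2, so this is a voltage divider.
Series current: I = V1/(R1 + R2) = 5/(5100 + 150) = 5/5250 = 0.0009524 A
V_R2 = I × R2 = V1 × R2/(R1 + R2) = 5 × 150/5250 = 0.1429 V

Final answer: 0.1429 V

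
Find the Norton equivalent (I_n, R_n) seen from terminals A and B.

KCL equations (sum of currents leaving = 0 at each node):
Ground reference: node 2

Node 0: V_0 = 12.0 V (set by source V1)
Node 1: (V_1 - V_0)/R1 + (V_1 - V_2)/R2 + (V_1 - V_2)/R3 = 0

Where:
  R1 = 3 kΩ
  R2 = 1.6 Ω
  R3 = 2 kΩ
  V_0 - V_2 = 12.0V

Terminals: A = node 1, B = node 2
Find the Thévenin equivalent first; then I_n = V_th/R_th and R_n = R_th.
Step 1 — V_th is the open-circuit voltage V_A - V_B (nothing connected across the terminals).
Nodal analysis, taking node 2 as the 0 V reference.
Source V1 fixes V_0 = 12 V.
KCL at each unknown node (sum of currents leaving = 0; resistances in Ω):
  Node 1: (V_1 - 12)/3000 + (V_1 - 0)/1.6 + (V_1 - 0)/2000 = 0
Collecting terms: 0.6258 × V_1 = 0.004  =>  V_1 = 0.006391 V
V_th = V_1 - V_2 = 0.006391 - 0 = 0.006391 V
Step 2 — R_th: zero the source — replace V1 by a short circuit (node 2 merges into node 0) — and find the resistance seen between A (node 1) and B (node 0).
Reduce the network between node 1 (A) and node 0 (B) by series/parallel combination:
  Rp1 = R1 ‖ R2 ‖ R3 (parallel, all between nodes 0 and 1) = 1/(1/3000 + 1/1.6 + 1/2000) = 1.598 Ω
R_th = 1.598 Ω
I_n = V_th/R_th = 0.006391/1.598 = 0.004 A, and R_n = R_th = 1.598 Ω

Final answer: I_n = 0.004 A, R_n = 1.598 Ω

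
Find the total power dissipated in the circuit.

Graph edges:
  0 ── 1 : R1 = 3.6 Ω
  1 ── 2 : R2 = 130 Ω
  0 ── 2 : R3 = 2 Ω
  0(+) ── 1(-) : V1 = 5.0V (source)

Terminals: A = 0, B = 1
Nodal analysis, taking node 1 as the 0 V reference.
Source V1 fixes V_0 = 5 V.
KCL at each unknown node (sum of currents leaving = 0; resistances in Ω):
  Node 2: (V_2 - 0)/130 + (V_2 - 5)/2 = 0
Collecting terms: 0.5077 × V_2 = 2.5  =>  V_2 = 4.924 V
Power in each resistor, P = (ΔV)²/R:
  P_R1 = (5 - 0)²/3.6 = 6.944 W
  P_R2 = (0 - 4.924)²/130 = 0.1865 W
  P_R3 = (5 - 4.924)²/2 = 0.00287 W
P_total = P_R1 + P_R2 + P_R3 = 7.134 W

Final answer: 7.134 W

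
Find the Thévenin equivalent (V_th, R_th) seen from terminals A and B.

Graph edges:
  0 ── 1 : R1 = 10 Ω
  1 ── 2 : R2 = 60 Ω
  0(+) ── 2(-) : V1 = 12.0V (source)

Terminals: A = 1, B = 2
Step 1 — V_th is the open-circuit voltage V_A - V_B (nothing connected across the terminals).
Nodal analysis, taking node 2 as the 0 V reference.
Source V1 fixes V_0 = 12 V.
KCL at each unknown node (sum of currents leaving = 0; resistances in Ω):
  Node 1: (V_1 - 12)/10 + (V_1 - 0)/60 = 0
Collecting terms: 0.1167 × V_1 = 1.2  =>  V_1 = 10.29 V
V_th = V_1 - V_2 = 10.29 - 0 = 10.29 V
Step 2 — R_th: zero the source — replace V1 by a short circuit (node 2 merges into node 0) — and find the resistance seen between A (node 1) and B (node 0).
Reduce the network between node 1 (A) and node 0 (B) by series/parallel combination:
  Rp1 = R1 ‖ R2 (parallel, both between nodes 0 and 1) = 1/(1/10 + 1/60) = 8.571 Ω
R_th = 8.571 Ω

Final answer: V_th = 10.29 V, R_th = 8.571 Ω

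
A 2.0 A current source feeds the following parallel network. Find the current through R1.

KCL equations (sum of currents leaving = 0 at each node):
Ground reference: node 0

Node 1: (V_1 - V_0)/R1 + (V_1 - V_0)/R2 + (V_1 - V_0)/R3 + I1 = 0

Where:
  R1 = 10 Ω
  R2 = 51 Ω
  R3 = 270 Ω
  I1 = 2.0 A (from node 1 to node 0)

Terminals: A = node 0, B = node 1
All resistors sit directly between nodes 0 and 1, so they are in parallel and share one voltage V; the full source current 2 A splits among them.
1/R_par = 1/10 + 1/51 + 1/270 = 0.1233 S  =>  R_par = 8.11 Ω
V = I × R_par = 2 × 8.11 = 16.22 V
I_R1 = V/R1 = 16.22/10 = 1.622 A

Final answer: 1.622 A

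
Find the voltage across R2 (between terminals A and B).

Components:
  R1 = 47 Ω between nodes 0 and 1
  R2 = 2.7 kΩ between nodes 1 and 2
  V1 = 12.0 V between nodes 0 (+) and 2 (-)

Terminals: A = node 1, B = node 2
R1 and R2 are in series across V1 (node 0 → node 1 → node 2), and the output A–B is taken across R2, so this is a voltage divider.
Series current: I = V1/(R1 + R2) = 12/(47 + 2700) = 12/2747 = 0.004368 A
V_R2 = I × R2 = V1 × R2/(R1 + R2) = 12 × 2700/2747 = 11.79 V

Final answer: 11.79 V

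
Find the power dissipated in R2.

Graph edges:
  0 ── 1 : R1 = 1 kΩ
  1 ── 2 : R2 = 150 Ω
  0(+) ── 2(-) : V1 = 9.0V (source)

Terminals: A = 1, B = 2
Nodal analysis, taking node 2 as the 0 V reference.
Source V1 fixes V_0 = 9 V.
KCL at each unknown node (sum of currents leaving = 0; resistances in Ω):
  Node 1: (V_1 - 9)/1000 + (V_1 - 0)/150 = 0
Collecting terms: 0.007667 × V_1 = 0.009  =>  V_1 = 1.174 V
I_R2 = (V_1 - V_2)/R2 = (1.174 - 0)/150 = 0.007826 A
P_R2 = I_R2² × R2 = (0.007826)² × 150 = 0.009187 W

Final answer: 0.009187 W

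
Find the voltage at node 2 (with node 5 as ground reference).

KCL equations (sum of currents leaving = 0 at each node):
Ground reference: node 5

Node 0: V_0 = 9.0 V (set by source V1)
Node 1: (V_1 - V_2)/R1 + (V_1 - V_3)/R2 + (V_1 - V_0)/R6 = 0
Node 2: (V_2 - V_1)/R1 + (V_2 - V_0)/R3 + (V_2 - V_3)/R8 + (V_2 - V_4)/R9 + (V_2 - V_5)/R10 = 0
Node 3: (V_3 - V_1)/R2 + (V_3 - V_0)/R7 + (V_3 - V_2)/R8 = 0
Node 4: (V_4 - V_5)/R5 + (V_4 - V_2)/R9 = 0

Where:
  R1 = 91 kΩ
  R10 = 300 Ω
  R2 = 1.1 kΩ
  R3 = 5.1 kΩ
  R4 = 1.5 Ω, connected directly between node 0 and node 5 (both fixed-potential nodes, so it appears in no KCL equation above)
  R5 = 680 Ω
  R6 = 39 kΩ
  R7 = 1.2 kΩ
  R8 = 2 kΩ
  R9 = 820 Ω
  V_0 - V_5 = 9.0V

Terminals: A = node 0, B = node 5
Nodal analysis, taking node 5 as the 0 V reference.
Source V1 fixes V_0 = 9 V.
KCL at each unknown node (sum of currents leaving = 0; resistances in Ω):
  Node 1: (V_1 - V_2)/91000 + (V_1 - V_3)/1100 + (V_1 - 9)/39000 = 0
  Node 2: (V_2 - V_1)/91000 + (V_2 - 9)/5100 + (V_2 - V_3)/2000 + (V_2 - V_4)/820 + (V_2 - 0)/300 = 0
  Node 3: (V_3 - V_1)/1100 + (V_3 - 9)/1200 + (V_3 - V_2)/2000 = 0
  Node 4: (V_4 - 0)/680 + (V_4 - V_2)/820 = 0
Collecting terms (coefficients in siemens):
  0.0009457·V_1 - 0.00001099·V_2 - 0.0009091·V_3 = 0.0002308
  0.00526·V_2 - 0.00001099·V_1 - 0.0005·V_3 - 0.00122·V_4 = 0.001765
  0.002242·V_3 - 0.0009091·V_1 - 0.0005·V_2 = 0.0075
  0.00269·V_4 - 0.00122·V_2 = 0
Solving these 4 simultaneous equations (Gaussian elimination) gives:
  V_1 = 6.049 V, V_2 = 1.029 V, V_3 = 6.026 V, V_4 = 0.4666 V
The requested potential is V_2 = 1.029 V.

Final answer: V_2 = 1.029 V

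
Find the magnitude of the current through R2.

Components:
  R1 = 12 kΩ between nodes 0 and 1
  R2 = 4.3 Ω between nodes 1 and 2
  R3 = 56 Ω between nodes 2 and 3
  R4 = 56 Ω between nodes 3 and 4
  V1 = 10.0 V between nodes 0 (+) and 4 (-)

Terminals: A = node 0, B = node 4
Nodal analysis, taking node 4 as the 0 V reference.
Source V1 fixes V_0 = 10 V.
KCL at each unknown node (sum of currents leaving = 0; resistances in Ω):
  Node 1: (V_1 - 10)/12000 + (V_1 - V_2)/4.3 = 0
  Node 2: (V_2 - V_1)/4.3 + (V_2 - V_3)/56 = 0
  Node 3: (V_3 - V_2)/56 + (V_3 - 0)/56 = 0
Collecting terms (coefficients in siemens):
  0.2326·V_1 - 0.2326·V_2 = 0.0008333
  0.2504·V_2 - 0.2326·V_1 - 0.01786·V_3 = 0
  0.03571·V_3 - 0.01786·V_2 = 0
Solving these 3 simultaneous equations (Gaussian elimination) gives:
  V_1 = 0.09599 V, V_2 = 0.09244 V, V_3 = 0.04622 V
I_R2 = (V_1 - V_2)/R2 = (0.09599 - 0.09244)/4.3 = 0.0008253 A
|I_R2| = 0.0008253 A

Final answer: |I_R2| = 0.0008253 A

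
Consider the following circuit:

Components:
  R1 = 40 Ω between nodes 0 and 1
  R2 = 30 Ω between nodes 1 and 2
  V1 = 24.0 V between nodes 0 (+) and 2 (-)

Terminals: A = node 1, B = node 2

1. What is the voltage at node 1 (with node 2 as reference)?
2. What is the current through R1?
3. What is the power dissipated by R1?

Nodal analysis, taking node 2 as the 0 V reference.
Source V1 fixes V_0 = 24 V.
KCL at each unknown node (sum of currents leaving = 0; resistances in Ω):
  Node 1: (V_1 - 24)/40 + (V_1 - 0)/30 = 0
Collecting terms: 0.05833 × V_1 = 0.6  =>  V_1 = 10.29 V
Part 1:
  Read off the nodal solution: V_1 = 10.29 V
Part 2:
  I_R1 = (V_0 - V_1)/R1 = (24 - 10.29)/40 = 0.3429 A
  Magnitude: I_R1 = 0.3429 A
Part 3:
  I_R1 = (V_0 - V_1)/R1 = (24 - 10.29)/40 = 0.3429 A
  P_R1 = I_R1² × R1 = (0.3429)² × 40 = 4.702 W

Final answers:
1. V_1 = 10.29 V
2. I_R1 = 0.3429 A
3. P_R1 = 4.702 W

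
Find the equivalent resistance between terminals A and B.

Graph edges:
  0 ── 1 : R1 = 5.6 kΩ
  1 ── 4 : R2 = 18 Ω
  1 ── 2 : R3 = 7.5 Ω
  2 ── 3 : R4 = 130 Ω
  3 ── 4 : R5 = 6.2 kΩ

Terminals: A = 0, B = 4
Reduce the network between node 0 (A) and node 4 (B) by series/parallel combination:
  Rs1 = R3 + R4 (series, joined only at node 2) = 7.5 + 130 = 137.5 Ω
  Rs2 = R5 + Rs1 (series, joined only at node 3) = 6200 + 137.5 = 6338 Ω
  Rp1 = R2 ‖ Rs2 (parallel, both between nodes 1 and 4) = 1/(1/18 + 1/6338) = 17.95 Ω
  Rs3 = R1 + Rp1 (series, joined only at node 1) = 5600 + 17.95 = 5618 Ω
R_eq = 5.618 kΩ

Final answer: 5.618 kΩ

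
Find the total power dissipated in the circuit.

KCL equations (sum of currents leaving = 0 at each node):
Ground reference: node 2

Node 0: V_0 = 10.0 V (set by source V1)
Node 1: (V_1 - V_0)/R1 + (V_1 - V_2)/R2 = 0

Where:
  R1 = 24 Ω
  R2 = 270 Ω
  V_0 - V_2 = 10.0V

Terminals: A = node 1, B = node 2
Nodal analysis, taking node 2 as the 0 V reference.
Source V1 fixes V_0 = 10 V.
KCL at each unknown node (sum of currents leaving = 0; resistances in Ω):
  Node 1: (V_1 - 10)/24 + (V_1 - 0)/270 = 0
Collecting terms: 0.04537 × V_1 = 0.4167  =>  V_1 = 9.184 V
Power in each resistor, P = (ΔV)²/R:
  P_R1 = (10 - 9.184)²/24 = 0.02777 W
  P_R2 = (9.184 - 0)²/270 = 0.3124 W
P_total = P_R1 + P_R2 = 0.3401 W

Final answer: 0.3401 W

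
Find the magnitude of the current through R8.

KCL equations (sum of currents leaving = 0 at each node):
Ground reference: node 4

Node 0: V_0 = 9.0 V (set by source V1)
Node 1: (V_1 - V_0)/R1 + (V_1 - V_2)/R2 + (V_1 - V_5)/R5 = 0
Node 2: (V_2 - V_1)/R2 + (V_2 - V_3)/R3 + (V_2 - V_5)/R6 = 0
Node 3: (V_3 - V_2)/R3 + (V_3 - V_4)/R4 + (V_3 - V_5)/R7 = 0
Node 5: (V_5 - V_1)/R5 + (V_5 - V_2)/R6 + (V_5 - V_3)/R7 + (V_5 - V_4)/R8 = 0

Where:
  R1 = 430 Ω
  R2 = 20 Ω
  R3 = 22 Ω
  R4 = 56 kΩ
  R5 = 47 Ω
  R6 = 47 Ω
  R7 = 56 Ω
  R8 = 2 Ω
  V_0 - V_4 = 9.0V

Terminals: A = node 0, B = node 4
Nodal analysis, taking node 4 as the 0 V reference.
Source V1 fixes V_0 = 9 V.
KCL at each unknown node (sum of currents leaving = 0; resistances in Ω):
  Node 1: (V_1 - 9)/430 + (V_1 - V_2)/20 + (V_1 - V_5)/47 = 0
  Node 2: (V_2 - V_1)/20 + (V_2 - V_3)/22 + (V_2 - V_5)/47 = 0
  Node 3: (V_3 - V_2)/22 + (V_3 - 0)/56000 + (V_3 - V_5)/56 = 0
  Node 5: (V_5 - V_1)/47 + (V_5 - V_2)/47 + (V_5 - V_3)/56 + (V_5 - 0)/2 = 0
Collecting terms (coefficients in siemens):
  0.0736·V_1 - 0.05·V_2 - 0.02128·V_5 = 0.02093
  0.1167·V_2 - 0.05·V_1 - 0.04545·V_3 - 0.02128·V_5 = 0
  0.06333·V_3 - 0.04545·V_2 - 0.01786·V_5 = 0
  0.5604·V_5 - 0.02128·V_1 - 0.02128·V_2 - 0.01786·V_3 = 0
Solving these 4 simultaneous equations (Gaussian elimination) gives:
  V_1 = 0.5144 V, V_2 = 0.3218 V, V_3 = 0.2421 V, V_5 = 0.03946 V
I_R8 = (V_4 - V_5)/R8 = (0 - 0.03946)/2 = -0.01973 A
|I_R8| = 0.01973 A

Final answer: |I_R8| = 0.01973 A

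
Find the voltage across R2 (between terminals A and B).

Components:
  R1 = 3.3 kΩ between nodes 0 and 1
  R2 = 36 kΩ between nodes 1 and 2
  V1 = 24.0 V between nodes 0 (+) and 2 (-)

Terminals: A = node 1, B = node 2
R1 and R2 are in series across V1 (node 0 → node 1 → node 2), and the output A–B is taken across R2, so this is a voltage divider.
Series current: I = V1/(R1 + R2) = 24/(3300 + 36000) = 24/39300 = 0.0006107 A
V_R2 = I × R2 = V1 × R2/(R1 + R2) = 24 × 36000/39300 = 21.98 V

Final answer: 21.98 V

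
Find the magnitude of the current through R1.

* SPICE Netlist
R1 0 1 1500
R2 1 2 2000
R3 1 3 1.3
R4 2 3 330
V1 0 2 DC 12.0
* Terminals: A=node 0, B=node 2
Nodal analysis, taking node 2 as the 0 V reference.
Source V1 fixes V_0 = 12 V.
KCL at each unknown node (sum of currents leaving = 0; resistances in Ω):
  Node 1: (V_1 - 12)/1500 + (V_1 - 0)/2000 + (V_1 - V_3)/1.3 = 0
  Node 3: (V_3 - V_1)/1.3 + (V_3 - 0)/330 = 0
Collecting terms (coefficients in siemens):
  0.7704·V_1 - 0.7692·V_3 = 0.008
  0.7723·V_3 - 0.7692·V_1 = 0
Determinant D = (0.7704)(0.7723) - (-0.7692)(-0.7692) = 0.003232
V_1 = [(0.008)(0.7723) - (-0.7692)(0)]/D = 1.912 V
V_3 = [(0.7704)(0) - (0.008)(-0.7692)]/D = 1.904 V
I_R1 = (V_0 - V_1)/R1 = (12 - 1.912)/1500 = 0.006726 A
|I_R1| = 0.006726 A

Final answer: |I_R1| = 0.006726 A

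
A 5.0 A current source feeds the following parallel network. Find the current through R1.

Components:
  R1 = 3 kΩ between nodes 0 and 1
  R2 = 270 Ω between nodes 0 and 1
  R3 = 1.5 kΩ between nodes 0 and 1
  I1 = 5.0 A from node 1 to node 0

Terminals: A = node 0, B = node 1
All resistors sit directly between nodes 0 and 1, so they are in parallel and share one voltage V; the full source current 5 A splits among them.
1/R_par = 1/3000 + 1/270 + 1/1500 = 0.004704 S  =>  R_par = 212.6 Ω
V = I × R_par = 5 × 212.6 = 1063 V
I_R1 = V/R1 = 1063/3000 = 0.3543 A

Final answer: 0.3543 A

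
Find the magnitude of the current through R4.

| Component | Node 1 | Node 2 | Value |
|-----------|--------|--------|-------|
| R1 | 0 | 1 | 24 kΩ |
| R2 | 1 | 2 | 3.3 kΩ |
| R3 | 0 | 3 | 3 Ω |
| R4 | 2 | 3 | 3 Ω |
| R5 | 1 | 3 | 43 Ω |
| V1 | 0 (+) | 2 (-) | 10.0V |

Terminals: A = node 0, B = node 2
Nodal analysis, taking node 2 as the 0 V reference.
Source V1 fixes V_0 = 10 V.
KCL at each unknown node (sum of currents leaving = 0; resistances in Ω):
  Node 1: (V_1 - 10)/24000 + (V_1 - 0)/3300 + (V_1 - V_3)/43 = 0
  Node 3: (V_3 - 10)/3 + (V_3 - 0)/3 + (V_3 - V_1)/43 = 0
Collecting terms (coefficients in siemens):
  0.0236·V_1 - 0.02326·V_3 = 0.0004167
  0.6899·V_3 - 0.02326·V_1 = 3.333
Determinant D = (0.0236)(0.6899) - (-0.02326)(-0.02326) = 0.01574
V_1 = [(0.0004167)(0.6899) - (-0.02326)(3.333)]/D = 4.943 V
V_3 = [(0.0236)(3.333) - (0.0004167)(-0.02326)]/D = 4.998 V
I_R4 = (V_2 - V_3)/R4 = (0 - 4.998)/3 = -1.666 A
|I_R4| = 1.666 A

Final answer: |I_R4| = 1.666 A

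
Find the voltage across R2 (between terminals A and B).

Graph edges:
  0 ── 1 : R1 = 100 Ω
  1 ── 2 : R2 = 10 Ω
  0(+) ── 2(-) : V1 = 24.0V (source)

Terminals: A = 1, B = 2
R1 and R2 are in series across V1 (node 0 → node 1 → node 2), and the output A–B is taken across R2, so this is a voltage divider.
Series current: I = V1/(R1 + R2) = 24/(100 + 10) = 24/110 = 0.2182 A
V_R2 = I × R2 = V1 × R2/(R1 + R2) = 24 × 10/110 = 2.182 V

Final answer: 2.182 V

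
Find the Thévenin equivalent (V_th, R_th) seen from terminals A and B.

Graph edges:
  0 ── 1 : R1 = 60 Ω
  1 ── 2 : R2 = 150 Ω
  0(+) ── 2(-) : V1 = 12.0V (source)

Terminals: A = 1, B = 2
Step 1 — V_th is the open-circuit voltage V_A - V_B (nothing connected across the terminals).
Nodal analysis, taking node 2 as the 0 V reference.
Source V1 fixes V_0 = 12 V.
KCL at each unknown node (sum of currents leaving = 0; resistances in Ω):
  Node 1: (V_1 - 12)/60 + (V_1 - 0)/150 = 0
Collecting terms: 0.02333 × V_1 = 0.2  =>  V_1 = 8.571 V
V_th = V_1 - V_2 = 8.571 - 0 = 8.571 V
Step 2 — R_th: zero the source — replace V1 by a short circuit (node 2 merges into node 0) — and find the resistance seen between A (node 1) and B (node 0).
Reduce the network between node 1 (A) and node 0 (B) by series/parallel combination:
  Rp1 = R1 ‖ R2 (parallel, both between nodes 0 and 1) = 1/(1/60 + 1/150) = 42.86 Ω
R_th = 42.86 Ω

Final answer: V_th = 8.571 V, R_th = 42.86 Ω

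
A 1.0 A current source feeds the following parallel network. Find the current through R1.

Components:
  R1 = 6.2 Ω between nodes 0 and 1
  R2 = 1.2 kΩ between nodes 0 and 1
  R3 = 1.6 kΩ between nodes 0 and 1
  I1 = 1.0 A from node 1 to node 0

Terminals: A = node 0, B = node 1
All resistors sit directly between nodes 0 and 1, so they are in parallel and share one voltage V; the full source current 1 A splits among them.
1/R_par = 1/6.2 + 1/1200 + 1/1600 = 0.1627 S  =>  R_par = 6.144 Ω
V = I × R_par = 1 × 6.144 = 6.144 V
I_R1 = V/R1 = 6.144/6.2 = 0.991 A

Final answer: 0.991 A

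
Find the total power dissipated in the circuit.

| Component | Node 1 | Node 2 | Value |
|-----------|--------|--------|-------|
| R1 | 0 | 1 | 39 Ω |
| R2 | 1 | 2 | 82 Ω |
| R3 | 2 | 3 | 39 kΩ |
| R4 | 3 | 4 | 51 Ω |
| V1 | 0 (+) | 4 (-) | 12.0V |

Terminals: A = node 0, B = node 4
Nodal analysis, taking node 4 as the 0 V reference.
Source V1 fixes V_0 = 12 V.
KCL at each unknown node (sum of currents leaving = 0; resistances in Ω):
  Node 1: (V_1 - 12)/39 + (V_1 - V_2)/82 = 0
  Node 2: (V_2 - V_1)/82 + (V_2 - V_3)/39000 = 0
  Node 3: (V_3 - V_2)/39000 + (V_3 - 0)/51 = 0
Collecting terms (coefficients in siemens):
  0.03784·V_1 - 0.0122·V_2 = 0.3077
  0.01222·V_2 - 0.0122·V_1 - 0.00002564·V_3 = 0
  0.01963·V_3 - 0.00002564·V_2 = 0
Solving these 3 simultaneous equations (Gaussian elimination) gives:
  V_1 = 11.99 V, V_2 = 11.96 V, V_3 = 0.01562 V
Power in each resistor, P = (ΔV)²/R:
  P_R1 = (12 - 11.99)²/39 = 0.00000366 W
  P_R2 = (11.99 - 11.96)²/82 = 0.000007695 W
  P_R3 = (11.96 - 0.01562)²/39000 = 0.00366 W
  P_R4 = (0.01562 - 0)²/51 = 0.000004786 W
P_total = P_R1 + P_R2 + P_R3 + P_R4 = 0.003676 W

Final answer: 0.003676 W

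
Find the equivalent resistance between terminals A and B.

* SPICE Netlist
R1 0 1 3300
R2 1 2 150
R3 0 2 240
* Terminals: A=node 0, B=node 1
Reduce the network between node 0 (A) and node 1 (B) by series/parallel combination:
  Rs1 = R3 + R2 (series, joined only at node 2) = 240 + 150 = 390 Ω
  Rp1 = R1 ‖ Rs1 (parallel, both between nodes 0 and 1) = 1/(1/3300 + 1/390) = 348.8 Ω
R_eq = 348.8 Ω

Final answer: 348.8 Ω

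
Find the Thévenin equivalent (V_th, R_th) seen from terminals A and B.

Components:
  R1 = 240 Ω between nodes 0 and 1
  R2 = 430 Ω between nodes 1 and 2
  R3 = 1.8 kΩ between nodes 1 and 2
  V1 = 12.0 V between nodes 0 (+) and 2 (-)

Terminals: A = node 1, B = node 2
Step 1 — V_th is the open-circuit voltage V_A - V_B (nothing connected across the terminals).
Nodal analysis, taking node 2 as the 0 V reference.
Source V1 fixes V_0 = 12 V.
KCL at each unknown node (sum of currents leaving = 0; resistances in Ω):
  Node 1: (V_1 - 12)/240 + (V_1 - 0)/430 + (V_1 - 0)/1800 = 0
Collecting terms: 0.007048 × V_1 = 0.05  =>  V_1 = 7.094 V
V_th = V_1 - V_2 = 7.094 - 0 = 7.094 V
Step 2 — R_th: zero the source — replace V1 by a short circuit (node 2 merges into node 0) — and find the resistance seen between A (node 1) and B (node 0).
Reduce the network between node 1 (A) and node 0 (B) by series/parallel combination:
  Rp1 = R1 ‖ R2 ‖ R3 (parallel, all between nodes 0 and 1) = 1/(1/240 + 1/430 + 1/1800) = 141.9 Ω
R_th = 141.9 Ω

Final answer: V_th = 7.094 V, R_th = 141.9 Ω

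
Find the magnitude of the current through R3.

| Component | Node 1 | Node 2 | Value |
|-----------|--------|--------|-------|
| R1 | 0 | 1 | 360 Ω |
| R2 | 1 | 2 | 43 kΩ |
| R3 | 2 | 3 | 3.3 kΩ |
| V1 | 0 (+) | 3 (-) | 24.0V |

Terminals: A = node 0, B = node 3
Nodal analysis, taking node 3 as the 0 V reference.
Source V1 fixes V_0 = 24 V.
KCL at each unknown node (sum of currents leaving = 0; resistances in Ω):
  Node 1: (V_1 - 24)/360 + (V_1 - V_2)/43000 = 0
  Node 2: (V_2 - V_1)/43000 + (V_2 - 0)/3300 = 0
Collecting terms (coefficients in siemens):
  0.002801·V_1 - 0.00002326·V_2 = 0.06667
  0.0003263·V_2 - 0.00002326·V_1 = 0
Determinant D = (0.002801)(0.0003263) - (-0.00002326)(-0.00002326) = 0.0000009134
V_1 = [(0.06667)(0.0003263) - (-0.00002326)(0)]/D = 23.81 V
V_2 = [(0.002801)(0) - (0.06667)(-0.00002326)]/D = 1.697 V
I_R3 = (V_2 - V_3)/R3 = (1.697 - 0)/3300 = 0.0005144 A
|I_R3| = 0.0005144 A

Final answer: |I_R3| = 0.0005144 A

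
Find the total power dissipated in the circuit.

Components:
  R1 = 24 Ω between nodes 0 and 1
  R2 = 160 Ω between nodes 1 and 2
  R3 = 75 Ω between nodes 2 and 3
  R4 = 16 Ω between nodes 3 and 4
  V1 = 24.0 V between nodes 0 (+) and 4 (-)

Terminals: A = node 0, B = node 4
Nodal analysis, taking node 4 as the 0 V reference.
Source V1 fixes V_0 = 24 V.
KCL at each unknown node (sum of currents leaving = 0; resistances in Ω):
  Node 1: (V_1 - 24)/24 + (V_1 - V_2)/160 = 0
  Node 2: (V_2 - V_1)/160 + (V_2 - V_3)/75 = 0
  Node 3: (V_3 - V_2)/75 + (V_3 - 0)/16 = 0
Collecting terms (coefficients in siemens):
  0.04792·V_1 - 0.00625·V_2 = 1
  0.01958·V_2 - 0.00625·V_1 - 0.01333·V_3 = 0
  0.07583·V_3 - 0.01333·V_2 = 0
Solving these 3 simultaneous equations (Gaussian elimination) gives:
  V_1 = 21.91 V, V_2 = 7.942 V, V_3 = 1.396 V
Power in each resistor, P = (ΔV)²/R:
  P_R1 = (24 - 21.91)²/24 = 0.1828 W
  P_R2 = (21.91 - 7.942)²/160 = 1.219 W
  P_R3 = (7.942 - 1.396)²/75 = 0.5712 W
  P_R4 = (1.396 - 0)²/16 = 0.1219 W
P_total = P_R1 + P_R2 + P_R3 + P_R4 = 2.095 W

Final answer: 2.095 W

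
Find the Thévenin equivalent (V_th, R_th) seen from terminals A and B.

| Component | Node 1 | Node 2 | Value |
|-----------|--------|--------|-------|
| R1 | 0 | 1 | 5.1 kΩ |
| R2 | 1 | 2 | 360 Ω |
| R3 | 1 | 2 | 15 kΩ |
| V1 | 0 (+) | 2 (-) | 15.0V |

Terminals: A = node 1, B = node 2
Step 1 — V_th is the open-circuit voltage V_A - V_B (nothing connected across the terminals).
Nodal analysis, taking node 2 as the 0 V reference.
Source V1 fixes V_0 = 15 V.
KCL at each unknown node (sum of currents leaving = 0; resistances in Ω):
  Node 1: (V_1 - 15)/5100 + (V_1 - 0)/360 + (V_1 - 0)/15000 = 0
Collecting terms: 0.003041 × V_1 = 0.002941  =>  V_1 = 0.9673 V
V_th = V_1 - V_2 = 0.9673 - 0 = 0.9673 V
Step 2 — R_th: zero the source — replace V1 by a short circuit (node 2 merges into node 0) — and find the resistance seen between A (node 1) and B (node 0).
Reduce the network between node 1 (A) and node 0 (B) by series/parallel combination:
  Rp1 = R1 ‖ R2 ‖ R3 (parallel, all between nodes 0 and 1) = 1/(1/5100 + 1/360 + 1/15000) = 328.9 Ω
R_th = 328.9 Ω

Final answer: V_th = 0.9673 V, R_th = 328.9 Ω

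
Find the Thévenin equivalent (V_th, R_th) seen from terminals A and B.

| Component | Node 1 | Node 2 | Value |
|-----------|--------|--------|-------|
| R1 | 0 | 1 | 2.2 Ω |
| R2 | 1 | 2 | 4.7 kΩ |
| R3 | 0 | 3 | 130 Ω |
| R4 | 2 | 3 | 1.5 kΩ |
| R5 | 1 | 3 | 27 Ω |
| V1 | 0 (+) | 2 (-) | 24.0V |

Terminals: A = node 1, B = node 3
Step 1 — V_th is the open-circuit voltage V_A - V_B (nothing connected across the terminals).
Nodal analysis, taking node 2 as the 0 V reference.
Source V1 fixes V_0 = 24 V.
KCL at each unknown node (sum of currents leaving = 0; resistances in Ω):
  Node 1: (V_1 - 24)/2.2 + (V_1 - 0)/4700 + (V_1 - V_3)/27 = 0
  Node 3: (V_3 - 24)/130 + (V_3 - 0)/1500 + (V_3 - V_1)/27 = 0
Collecting terms (coefficients in siemens):
  0.4918·V_1 - 0.03704·V_3 = 10.91
  0.0454·V_3 - 0.03704·V_1 = 0.1846
Determinant D = (0.4918)(0.0454) - (-0.03704)(-0.03704) = 0.02095
V_1 = [(10.91)(0.0454) - (-0.03704)(0.1846)]/D = 23.96 V
V_3 = [(0.4918)(0.1846) - (10.91)(-0.03704)]/D = 23.62 V
V_th = V_1 - V_3 = 23.96 - 23.62 = 0.3452 V
Step 2 — R_th: zero the source — replace V1 by a short circuit (node 2 merges into node 0) — and find the resistance seen between A (node 1) and B (node 3).
Reduce the network between node 1 (A) and node 3 (B) by series/parallel combination:
  Rp1 = R1 ‖ R2 (parallel, both between nodes 0 and 1) = 1/(1/2.2 + 1/4700) = 2.199 Ω
  Rp2 = R3 ‖ R4 (parallel, both between nodes 0 and 3) = 1/(1/130 + 1/1500) = 119.6 Ω
  Rs1 = Rp1 + Rp2 (series, joined only at node 0) = 2.199 + 119.6 = 121.8 Ω
  Rp3 = R5 ‖ Rs1 (parallel, both between nodes 1 and 3) = 1/(1/27 + 1/121.8) = 22.1 Ω
R_th = 22.1 Ω

Final answer: V_th = 0.3452 V, R_th = 22.1 Ω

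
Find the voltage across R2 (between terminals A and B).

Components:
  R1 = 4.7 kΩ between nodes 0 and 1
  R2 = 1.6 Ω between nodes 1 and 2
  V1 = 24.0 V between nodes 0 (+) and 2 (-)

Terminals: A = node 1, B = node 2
R1 and R2 are in series across V1 (node 0 → node 1 → node 2), and the output A–B is taken across R2, so this is a voltage divider.
Series current: I = V1/(R1 + R2) = 24/(4700 + 1.6) = 24/4702 = 0.005105 A
V_R2 = I × R2 = V1 × R2/(R1 + R2) = 24 × 1.6/4702 = 0.008167 V

Final answer: 0.008167 V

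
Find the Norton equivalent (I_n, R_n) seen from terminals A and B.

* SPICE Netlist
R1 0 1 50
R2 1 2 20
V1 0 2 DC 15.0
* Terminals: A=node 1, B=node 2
Find the Thévenin equivalent first; then I_n = V_th/R_th and R_n = R_th.
Step 1 — V_th is the open-circuit voltage V_A - V_B (nothing connected across the terminals).
Nodal analysis, taking node 2 as the 0 V reference.
Source V1 fixes V_0 = 15 V.
KCL at each unknown node (sum of currents leaving = 0; resistances in Ω):
  Node 1: (V_1 - 15)/50 + (V_1 - 0)/20 = 0
Collecting terms: 0.07 × V_1 = 0.3  =>  V_1 = 4.286 V
V_th = V_1 - V_2 = 4.286 - 0 = 4.286 V
Step 2 — R_th: zero the source — replace V1 by a short circuit (node 2 merges into node 0) — and find the resistance seen between A (node 1) and B (node 0).
Reduce the network between node 1 (A) and node 0 (B) by series/parallel combination:
  Rp1 = R1 ‖ R2 (parallel, both between nodes 0 and 1) = 1/(1/50 + 1/20) = 14.29 Ω
R_th = 14.29 Ω
I_n = V_th/R_th = 4.286/14.29 = 0.3 A, and R_n = R_th = 14.29 Ω

Final answer: I_n = 0.3 A, R_n = 14.29 Ω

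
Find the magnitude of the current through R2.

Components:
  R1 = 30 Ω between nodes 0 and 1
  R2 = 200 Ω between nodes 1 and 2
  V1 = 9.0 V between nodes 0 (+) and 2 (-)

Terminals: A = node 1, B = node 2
Nodal analysis, taking node 2 as the 0 V reference.
Source V1 fixes V_0 = 9 V.
KCL at each unknown node (sum of currents leaving = 0; resistances in Ω):
  Node 1: (V_1 - 9)/30 + (V_1 - 0)/200 = 0
Collecting terms: 0.03833 × V_1 = 0.3  =>  V_1 = 7.826 V
I_R2 = (V_1 - V_2)/R2 = (7.826 - 0)/200 = 0.03913 A
|I_R2| = 0.03913 A

Final answer: |I_R2| = 0.03913 A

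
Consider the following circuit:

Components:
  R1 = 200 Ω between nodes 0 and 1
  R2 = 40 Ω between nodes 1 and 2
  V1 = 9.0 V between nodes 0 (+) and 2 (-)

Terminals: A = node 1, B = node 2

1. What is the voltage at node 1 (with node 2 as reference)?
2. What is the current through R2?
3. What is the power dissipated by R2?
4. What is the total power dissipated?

Nodal analysis, taking node 2 as the 0 V reference.
Source V1 fixes V_0 = 9 V.
KCL at each unknown node (sum of currents leaving = 0; resistances in Ω):
  Node 1: (V_1 - 9)/200 + (V_1 - 0)/40 = 0
Collecting terms: 0.03 × V_1 = 0.045  =>  V_1 = 1.5 V
Part 1:
  Read off the nodal solution: V_1 = 1.5 V
Part 2:
  I_R2 = (V_1 - V_2)/R2 = (1.5 - 0)/40 = 0.0375 A
  Magnitude: I_R2 = 0.0375 A
Part 3:
  I_R2 = (V_1 - V_2)/R2 = (1.5 - 0)/40 = 0.0375 A
  P_R2 = I_R2² × R2 = (0.0375)² × 40 = 0.05625 W
Part 4:
  Power in each resistor, P = (ΔV)²/R:
    P_R1 = (9 - 1.5)²/200 = 0.2812 W
    P_R2 = (1.5 - 0)²/40 = 0.05625 W
  P_total = P_R1 + P_R2 = 0.3375 W

Final answers:
1. V_1 = 1.5 V
2. I_R2 = 0.0375 A
3. P_R2 = 0.05625 W
4. P_total = 0.3375 W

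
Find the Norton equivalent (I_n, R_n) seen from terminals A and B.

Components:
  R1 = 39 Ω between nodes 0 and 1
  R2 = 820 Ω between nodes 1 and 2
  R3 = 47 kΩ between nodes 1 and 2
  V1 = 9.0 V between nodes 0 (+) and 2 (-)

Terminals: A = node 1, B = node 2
Find the Thévenin equivalent first; then I_n = V_th/R_th and R_n = R_th.
Step 1 — V_th is the open-circuit voltage V_A - V_B (nothing connected across the terminals).
Nodal analysis, taking node 2 as the 0 V reference.
Source V1 fixes V_0 = 9 V.
KCL at each unknown node (sum of currents leaving = 0; resistances in Ω):
  Node 1: (V_1 - 9)/39 + (V_1 - 0)/820 + (V_1 - 0)/47000 = 0
Collecting terms: 0.02688 × V_1 = 0.2308  =>  V_1 = 8.585 V
V_th = V_1 - V_2 = 8.585 - 0 = 8.585 V
Step 2 — R_th: zero the source — replace V1 by a short circuit (node 2 merges into node 0) — and find the resistance seen between A (node 1) and B (node 0).
Reduce the network between node 1 (A) and node 0 (B) by series/parallel combination:
  Rp1 = R1 ‖ R2 ‖ R3 (parallel, all between nodes 0 and 1) = 1/(1/39 + 1/820 + 1/47000) = 37.2 Ω
R_th = 37.2 Ω
I_n = V_th/R_th = 8.585/37.2 = 0.2308 A, and R_n = R_th = 37.2 Ω

Final answer: I_n = 0.2308 A, R_n = 37.2 Ω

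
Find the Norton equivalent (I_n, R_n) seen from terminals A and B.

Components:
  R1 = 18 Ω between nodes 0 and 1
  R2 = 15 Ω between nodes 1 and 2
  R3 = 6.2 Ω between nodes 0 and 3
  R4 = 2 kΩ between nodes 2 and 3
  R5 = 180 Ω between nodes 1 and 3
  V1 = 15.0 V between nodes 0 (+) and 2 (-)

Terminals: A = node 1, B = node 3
Find the Thévenin equivalent first; then I_n = V_th/R_th and R_n = R_th.
Step 1 — V_th is the open-circuit voltage V_A - V_B (nothing connected across the terminals).
Nodal analysis, taking node 2 as the 0 V reference.
Source V1 fixes V_0 = 15 V.
KCL at each unknown node (sum of currents leaving = 0; resistances in Ω):
  Node 1: (V_1 - 15)/18 + (V_1 - 0)/15 + (V_1 - V_3)/180 = 0
  Node 3: (V_3 - 15)/6.2 + (V_3 - 0)/2000 + (V_3 - V_1)/180 = 0
Collecting terms (coefficients in siemens):
  0.1278·V_1 - 0.005556·V_3 = 0.8333
  0.1673·V_3 - 0.005556·V_1 = 2.419
Determinant D = (0.1278)(0.1673) - (-0.005556)(-0.005556) = 0.02135
V_1 = [(0.8333)(0.1673) - (-0.005556)(2.419)]/D = 7.161 V
V_3 = [(0.1278)(2.419) - (0.8333)(-0.005556)]/D = 14.69 V
V_th = V_1 - V_3 = 7.161 - 14.69 = -7.534 V
Step 2 — R_th: zero the source — replace V1 by a short circuit (node 2 merges into node 0) — and find the resistance seen between A (node 1) and B (node 3).
Reduce the network between node 1 (A) and node 3 (B) by series/parallel combination:
  Rp1 = R1 ‖ R2 (parallel, both between nodes 0 and 1) = 1/(1/18 + 1/15) = 8.182 Ω
  Rp2 = R3 ‖ R4 (parallel, both between nodes 0 and 3) = 1/(1/6.2 + 1/2000) = 6.181 Ω
  Rs1 = Rp1 + Rp2 (series, joined only at node 0) = 8.182 + 6.181 = 14.36 Ω
  Rp3 = R5 ‖ Rs1 (parallel, both between nodes 1 and 3) = 1/(1/180 + 1/14.36) = 13.3 Ω
R_th = 13.3 Ω
I_n = V_th/R_th = -7.534/13.3 = -0.5664 A, and R_n = R_th = 13.3 Ω

Final answer: I_n = -0.5664 A, R_n = 13.3 Ω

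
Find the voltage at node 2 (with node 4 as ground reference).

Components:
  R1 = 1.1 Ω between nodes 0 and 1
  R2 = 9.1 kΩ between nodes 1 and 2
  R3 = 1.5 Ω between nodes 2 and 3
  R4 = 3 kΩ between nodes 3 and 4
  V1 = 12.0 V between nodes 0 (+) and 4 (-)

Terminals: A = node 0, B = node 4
Nodal analysis, taking node 4 as the 0 V reference.
Source V1 fixes V_0 = 12 V.
KCL at each unknown node (sum of currents leaving = 0; resistances in Ω):
  Node 1: (V_1 - 12)/1.1 + (V_1 - V_2)/9100 = 0
  Node 2: (V_2 - V_1)/9100 + (V_2 - V_3)/1.5 = 0
  Node 3: (V_3 - V_2)/1.5 + (V_3 - 0)/3000 = 0
Collecting terms (coefficients in siemens):
  0.9092·V_1 - 0.0001099·V_2 = 10.91
  0.6668·V_2 - 0.0001099·V_1 - 0.6667·V_3 = 0
  0.667·V_3 - 0.6667·V_2 = 0
Solving these 3 simultaneous equations (Gaussian elimination) gives:
  V_1 = 12 V, V_2 = 2.976 V, V_3 = 2.975 V
The requested potential is V_2 = 2.976 V.

Final answer: V_2 = 2.976 V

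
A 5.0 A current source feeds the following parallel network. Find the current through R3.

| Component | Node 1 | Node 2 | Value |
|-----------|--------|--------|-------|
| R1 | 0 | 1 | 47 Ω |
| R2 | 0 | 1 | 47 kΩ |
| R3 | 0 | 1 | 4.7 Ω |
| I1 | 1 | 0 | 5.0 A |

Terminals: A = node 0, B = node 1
All resistors sit directly between nodes 0 and 1, so they are in parallel and share one voltage V; the full source current 5 A splits among them.
1/R_par = 1/47 + 1/47000 + 1/4.7 = 0.2341 S  =>  R_par = 4.272 Ω
V = I × R_par = 5 × 4.272 = 21.36 V
I_R3 = V/R3 = 21.36/4.7 = 4.545 A

Final answer: 4.545 A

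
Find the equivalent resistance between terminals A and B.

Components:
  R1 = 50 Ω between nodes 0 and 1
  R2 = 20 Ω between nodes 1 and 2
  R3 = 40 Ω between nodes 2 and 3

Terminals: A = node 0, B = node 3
Reduce the network between node 0 (A) and node 3 (B) by series/parallel combination:
  Rs1 = R1 + R2 (series, joined only at node 1) = 50 + 20 = 70 Ω
  Rs2 = R3 + Rs1 (series, joined only at node 2) = 40 + 70 = 110 Ω
R_eq = 110 Ω

Final answer: 110 Ω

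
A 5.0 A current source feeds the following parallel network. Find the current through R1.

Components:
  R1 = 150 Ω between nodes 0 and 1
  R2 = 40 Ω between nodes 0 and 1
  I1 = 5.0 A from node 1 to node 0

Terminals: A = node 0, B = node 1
All resistors sit directly between nodes 0 and 1, so they are in parallel and share one voltage V; the full source current 5 A splits among them.
1/R_par = 1/150 + 1/40 = 0.03167 S  =>  R_par = 31.58 Ω
V = I × R_par = 5 × 31.58 = 157.9 V
I_R1 = V/R1 = 157.9/150 = 1.053 A

Final answer: 1.053 A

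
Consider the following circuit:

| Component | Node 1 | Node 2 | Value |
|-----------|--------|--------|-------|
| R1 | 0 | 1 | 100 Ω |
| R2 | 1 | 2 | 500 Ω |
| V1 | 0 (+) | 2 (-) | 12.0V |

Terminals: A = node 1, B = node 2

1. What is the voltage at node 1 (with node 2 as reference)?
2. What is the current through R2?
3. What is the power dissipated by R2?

Nodal analysis, taking node 2 as the 0 V reference.
Source V1 fixes V_0 = 12 V.
KCL at each unknown node (sum of currents leaving = 0; resistances in Ω):
  Node 1: (V_1 - 12)/100 + (V_1 - 0)/500 = 0
Collecting terms: 0.012 × V_1 = 0.12  =>  V_1 = 10 V
Part 1:
  Read off the nodal solution: V_1 = 10 V
Part 2:
  I_R2 = (V_1 - V_2)/R2 = (10 - 0)/500 = 0.02 A
  Magnitude: I_R2 = 0.02 A
Part 3:
  I_R2 = (V_1 - V_2)/R2 = (10 - 0)/500 = 0.02 A
  P_R2 = I_R2² × R2 = (0.02)² × 500 = 0.2 W

Final answers:
1. V_1 = 10 V
2. I_R2 = 0.02 A
3. P_R2 = 0.2 W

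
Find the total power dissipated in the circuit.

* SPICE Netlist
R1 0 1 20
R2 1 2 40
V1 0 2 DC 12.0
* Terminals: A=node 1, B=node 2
Nodal analysis, taking node 2 as the 0 V reference.
Source V1 fixes V_0 = 12 V.
KCL at each unknown node (sum of currents leaving = 0; resistances in Ω):
  Node 1: (V_1 - 12)/20 + (V_1 - 0)/40 = 0
Collecting terms: 0.075 × V_1 = 0.6  =>  V_1 = 8 V
Power in each resistor, P = (ΔV)²/R:
  P_R1 = (12 - 8)²/20 = 0.8 W
  P_R2 = (8 - 0)²/40 = 1.6 W
P_total = P_R1 + P_R2 = 2.4 W

Final answer: 2.4 W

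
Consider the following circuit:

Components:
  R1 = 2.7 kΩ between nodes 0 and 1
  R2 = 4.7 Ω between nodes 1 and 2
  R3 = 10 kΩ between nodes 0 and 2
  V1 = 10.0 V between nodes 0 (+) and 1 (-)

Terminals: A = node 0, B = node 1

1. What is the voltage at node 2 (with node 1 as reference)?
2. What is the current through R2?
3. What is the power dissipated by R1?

Nodal analysis, taking node 1 as the 0 V reference.
Source V1 fixes V_0 = 10 V.
KCL at each unknown node (sum of currents leaving = 0; resistances in Ω):
  Node 2: (V_2 - 0)/4.7 + (V_2 - 10)/10000 = 0
Collecting terms: 0.2129 × V_2 = 0.001  =>  V_2 = 0.004698 V
Part 1:
  Read off the nodal solution: V_2 = 0.004698 V
Part 2:
  I_R2 = (V_1 - V_2)/R2 = (0 - 0.004698)/4.7 = -0.0009995 A
  Magnitude: I_R2 = 0.0009995 A
Part 3:
  I_R1 = (V_0 - V_1)/R1 = (10 - 0)/2700 = 0.003704 A
  P_R1 = I_R1² × R1 = (0.003704)² × 2700 = 0.03704 W

Final answers:
1. V_2 = 0.004698 V
2. I_R2 = 0.0009995 A
3. P_R1 = 0.03704 W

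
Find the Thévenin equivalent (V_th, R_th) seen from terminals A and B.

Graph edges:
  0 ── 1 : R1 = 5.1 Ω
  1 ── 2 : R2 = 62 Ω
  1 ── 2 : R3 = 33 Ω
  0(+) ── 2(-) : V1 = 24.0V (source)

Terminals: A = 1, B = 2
Step 1 — V_th is the open-circuit voltage V_A - V_B (nothing connected across the terminals).
Nodal analysis, taking node 2 as the 0 V reference.
Source V1 fixes V_0 = 24 V.
KCL at each unknown node (sum of currents leaving = 0; resistances in Ω):
  Node 1: (V_1 - 24)/5.1 + (V_1 - 0)/62 + (V_1 - 0)/33 = 0
Collecting terms: 0.2425 × V_1 = 4.706  =>  V_1 = 19.4 V
V_th = V_1 - V_2 = 19.4 - 0 = 19.4 V
Step 2 — R_th: zero the source — replace V1 by a short circuit (node 2 merges into node 0) — and find the resistance seen between A (node 1) and B (node 0).
Reduce the network between node 1 (A) and node 0 (B) by series/parallel combination:
  Rp1 = R1 ‖ R2 ‖ R3 (parallel, all between nodes 0 and 1) = 1/(1/5.1 + 1/62 + 1/33) = 4.124 Ω
R_th = 4.124 Ω

Final answer: V_th = 19.4 V, R_th = 4.124 Ω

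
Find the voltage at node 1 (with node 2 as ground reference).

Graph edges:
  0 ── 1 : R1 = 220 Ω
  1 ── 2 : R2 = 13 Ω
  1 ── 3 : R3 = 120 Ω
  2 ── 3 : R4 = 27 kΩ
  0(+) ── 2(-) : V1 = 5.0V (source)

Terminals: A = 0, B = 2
Nodal analysis, taking node 2 as the 0 V reference.
Source V1 fixes V_0 = 5 V.
KCL at each unknown node (sum of currents leaving = 0; resistances in Ω):
  Node 1: (V_1 - 5)/220 + (V_1 - 0)/13 + (V_1 - V_3)/120 = 0
  Node 3: (V_3 - V_1)/120 + (V_3 - 0)/27000 = 0
Collecting terms (coefficients in siemens):
  0.0898·V_1 - 0.008333·V_3 = 0.02273
  0.00837·V_3 - 0.008333·V_1 = 0
Determinant D = (0.0898)(0.00837) - (-0.008333)(-0.008333) = 0.0006822
V_1 = [(0.02273)(0.00837) - (-0.008333)(0)]/D = 0.2788 V
V_3 = [(0.0898)(0) - (0.02273)(-0.008333)]/D = 0.2776 V
The requested potential is V_1 = 0.2788 V.

Final answer: V_1 = 0.2788 V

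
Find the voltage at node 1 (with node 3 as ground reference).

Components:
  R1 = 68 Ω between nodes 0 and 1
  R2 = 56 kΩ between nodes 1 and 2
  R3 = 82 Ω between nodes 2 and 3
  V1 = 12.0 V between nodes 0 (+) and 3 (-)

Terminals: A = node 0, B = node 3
Nodal analysis, taking node 3 as the 0 V reference.
Source V1 fixes V_0 = 12 V.
KCL at each unknown node (sum of currents leaving = 0; resistances in Ω):
  Node 1: (V_1 - 12)/68 + (V_1 - V_2)/56000 = 0
  Node 2: (V_2 - V_1)/56000 + (V_2 - 0)/82 = 0
Collecting terms (coefficients in siemens):
  0.01472·V_1 - 0.00001786·V_2 = 0.1765
  0.01221·V_2 - 0.00001786·V_1 = 0
Determinant D = (0.01472)(0.01221) - (-0.00001786)(-0.00001786) = 0.0001798
V_1 = [(0.1765)(0.01221) - (-0.00001786)(0)]/D = 11.99 V
V_2 = [(0.01472)(0) - (0.1765)(-0.00001786)]/D = 0.01752 V
The requested potential is V_1 = 11.99 V.

Final answer: V_1 = 11.99 V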